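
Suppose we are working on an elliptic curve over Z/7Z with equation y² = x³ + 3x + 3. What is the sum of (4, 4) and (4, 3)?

The two points share x = 4 and their y-coordinates satisfy 4 + 3 ≡ 0 (mod 7), so they are inverses. Their sum is O.

O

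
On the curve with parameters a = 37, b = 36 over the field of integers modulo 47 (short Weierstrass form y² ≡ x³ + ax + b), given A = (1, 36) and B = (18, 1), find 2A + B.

(20, 38)

First 2A:
Repeated addition: build up to 2A.
2A: tangent at (1, 36): λ = (3·1² + 37)/(2·36) ≡ 40/25. 25⁻¹ ≡ 32 (mod 47), so λ ≡ 40·32 ≡ 11.
  x = λ² - 1 - 1 = 121 - 2 ≡ 25; y = λ·(1 - 25) - 36 ≡ 29. → (25, 29)
2A = (25, 29).
Finally 2A + B:
(25, 29) + (18, 1). λ = (1 - 29)/(18 - 25) ≡ 19/40 mod 47. 40⁻¹ ≡ 20 (mod 47) since 40·20 = 800 ≡ 1, so λ ≡ 4.
  x = λ² - 25 - 18 = 16 - 43 ≡ 20; y = λ·(25 - 20) - 29 ≡ 38. → (20, 38)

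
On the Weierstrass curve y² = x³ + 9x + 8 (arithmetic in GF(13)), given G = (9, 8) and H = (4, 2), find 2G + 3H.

(9, 5)

First 2G:
Repeated addition: build up to 2G.
2G: tangent at (9, 8): λ = (3·9² + 9)/(2·8) ≡ 5/3. 3⁻¹ ≡ 9 (mod 13), so λ ≡ 5·9 ≡ 6.
  x = λ² - 9 - 9 = 36 - 18 ≡ 5; y = λ·(9 - 5) - 8 ≡ 3. → (5, 3)
2G = (5, 3).
Next 3H:
Repeated addition: build up to 3H.
2H: tangent at (4, 2): λ = (3·4² + 9)/(2·2) ≡ 5/4. 4⁻¹ ≡ 10 (mod 13) since 4·10 = 40 ≡ 1, so λ ≡ 5·10 ≡ 11.
  x = λ² - 4 - 4 = 121 - 8 ≡ 9; y = λ·(4 - 9) - 2 ≡ 8. → (9, 8)
3H: (9, 8) + (4, 2). λ = (2 - 8)/(4 - 9) ≡ 7/8 mod 13. 8⁻¹ ≡ 5 (mod 13), so λ ≡ 9.
  x = λ² - 9 - 4 = 81 - 13 ≡ 3; y = λ·(9 - 3) - 8 ≡ 7. → (3, 7)
3H = (3, 7).
Finally 2G + 3H:
(5, 3) + (3, 7). λ = (7 - 3)/(3 - 5) ≡ 4/11 mod 13. 11⁻¹ ≡ 6 (mod 13), so λ ≡ 11.
  x = λ² - 5 - 3 = 121 - 8 ≡ 9; y = λ·(5 - 9) - 3 ≡ 5. → (9, 5)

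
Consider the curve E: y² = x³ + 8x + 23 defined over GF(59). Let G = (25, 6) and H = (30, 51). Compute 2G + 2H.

First 2G:
Repeated addition: build up to 2G.
2G: tangent at (25, 6): λ = (3·25² + 8)/(2·6) ≡ 54/12. 12⁻¹ ≡ 5 (mod 59) since 12·5 = 60 ≡ 1, so λ ≡ 54·5 ≡ 34.
  x = λ² - 25 - 25 = 1156 - 50 ≡ 44; y = λ·(25 - 44) - 6 ≡ 56. → (44, 56)
2G = (44, 56).
Next 2H:
Repeated addition: build up to 2H.
2H: tangent at (30, 51): λ = (3·30² + 8)/(2·51) ≡ 53/43. 43⁻¹ ≡ 11 (mod 59) since 43·11 = 473 ≡ 1, so λ ≡ 53·11 ≡ 52.
  x = λ² - 30 - 30 = 2704 - 60 ≡ 48; y = λ·(30 - 48) - 51 ≡ 16. → (48, 16)
2H = (48, 16).
Finally 2G + 2H:
(44, 56) + (48, 16). λ = (16 - 56)/(48 - 44) ≡ 19/4 mod 59. 4⁻¹ ≡ 15 (mod 59) since 4·15 = 60 ≡ 1, so λ ≡ 49.
  x = λ² - 44 - 48 = 2401 - 92 ≡ 8; y = λ·(44 - 8) - 56 ≡ 56. → (8, 56)

(8, 56)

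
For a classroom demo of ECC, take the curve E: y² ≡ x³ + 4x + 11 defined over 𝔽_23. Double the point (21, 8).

tangent at (21, 8): λ = (3·21² + 4)/(2·8) ≡ 16/16. 16⁻¹ ≡ 13 (mod 23), so λ ≡ 16·13 ≡ 1.
  x = λ² - 21 - 21 = 1 - 42 ≡ 5; y = λ·(21 - 5) - 8 ≡ 8. → (5, 8)

(5, 8)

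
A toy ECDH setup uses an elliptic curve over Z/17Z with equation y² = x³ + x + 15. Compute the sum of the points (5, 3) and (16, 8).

(0, 7)

(5, 3) + (16, 8). λ = (8 - 3)/(16 - 5) ≡ 5/11 mod 17. 11⁻¹ ≡ 14 (mod 17), so λ ≡ 2.
  x = λ² - 5 - 16 = 4 - 21 ≡ 0; y = λ·(5 - 0) - 3 ≡ 7. → (0, 7)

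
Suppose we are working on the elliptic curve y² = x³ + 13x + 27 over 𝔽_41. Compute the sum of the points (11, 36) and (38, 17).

(11, 36) + (38, 17). λ = (17 - 36)/(38 - 11) ≡ 22/27 mod 41. 27⁻¹ ≡ 38 (mod 41), so λ ≡ 16.
  x = λ² - 11 - 38 = 256 - 49 ≡ 2; y = λ·(11 - 2) - 36 ≡ 26. → (2, 26)

(2, 26)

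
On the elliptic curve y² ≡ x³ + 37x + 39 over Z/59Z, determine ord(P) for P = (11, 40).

4

2P: tangent at (11, 40): λ = (3·11² + 37)/(2·40) ≡ 46/21. 21⁻¹ ≡ 45 (mod 59) since 21·45 = 945 ≡ 1, so λ ≡ 46·45 ≡ 5.
  x = λ² - 11 - 11 = 25 - 22 ≡ 3; y = λ·(11 - 3) - 40 ≡ 0. → (3, 0)
3P: (3, 0) + (11, 40). λ = (40 - 0)/(11 - 3) ≡ 40/8 mod 59. 8⁻¹ ≡ 37 (mod 59), so λ ≡ 5.
  x = λ² - 3 - 11 = 25 - 14 ≡ 11; y = λ·(3 - 11) - 0 ≡ 19. → (11, 19)
4P: (11, 19) + (11, 40): same x and y₁ ≡ -y₂, so the sum is ∞.
4P = ∞, so the order is 4.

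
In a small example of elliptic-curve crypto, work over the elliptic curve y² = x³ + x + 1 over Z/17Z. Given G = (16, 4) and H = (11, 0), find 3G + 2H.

First 3G:
Repeated addition: build up to 3G.
2G: tangent at (16, 4): λ = (3·16² + 1)/(2·4) ≡ 4/8. 8⁻¹ ≡ 15 (mod 17), so λ ≡ 4·15 ≡ 9.
  x = λ² - 16 - 16 = 81 - 32 ≡ 15; y = λ·(16 - 15) - 4 ≡ 5. → (15, 5)
3G: (15, 5) + (16, 4). λ = (4 - 5)/(16 - 15) ≡ 16/1 mod 17. 1⁻¹ ≡ 1 (mod 17), so λ ≡ 16.
  x = λ² - 15 - 16 = 256 - 31 ≡ 4; y = λ·(15 - 4) - 5 ≡ 1. → (4, 1)
3G = (4, 1).
Next 2H:
Repeated addition: build up to 2H.
2H: (11, 0) + (11, 0): same x and y₁ ≡ -y₂, so the sum is O.
2H = O.
Finally 3G + 2H:
(4, 1) + O = (4, 1) (identity).

(4, 1)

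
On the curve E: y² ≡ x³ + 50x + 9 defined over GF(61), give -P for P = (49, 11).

(49, 50)

-(49, 11) = (49, -11 mod 61) = (49, 50).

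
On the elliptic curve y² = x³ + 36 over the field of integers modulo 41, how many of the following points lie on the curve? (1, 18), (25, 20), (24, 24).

2

(1, 18): 18² ≡ 37, rhs ≡ 37 → on.
(25, 20): 20² ≡ 31, rhs ≡ 40 → off.
(24, 24): 24² ≡ 2, rhs ≡ 2 → on.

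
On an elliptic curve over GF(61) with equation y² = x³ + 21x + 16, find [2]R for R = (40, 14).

(28, 13)

tangent at (40, 14): λ = (3·40² + 21)/(2·14) ≡ 2/28. 28⁻¹ ≡ 24 (mod 61), so λ ≡ 2·24 ≡ 48.
  x = λ² - 40 - 40 = 2304 - 80 ≡ 28; y = λ·(40 - 28) - 14 ≡ 13. → (28, 13)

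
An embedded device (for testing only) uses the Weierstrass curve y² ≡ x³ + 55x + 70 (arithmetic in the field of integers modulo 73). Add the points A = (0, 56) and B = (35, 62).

(54, 14)

(0, 56) + (35, 62). λ = (62 - 56)/(35 - 0) ≡ 6/35 mod 73. 35⁻¹ ≡ 48 (mod 73), so λ ≡ 69.
  x = λ² - 0 - 35 = 4761 - 35 ≡ 54; y = λ·(0 - 54) - 56 ≡ 14. → (54, 14)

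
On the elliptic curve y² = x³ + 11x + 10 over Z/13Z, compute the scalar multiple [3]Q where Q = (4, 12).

Repeated addition: build up to 3Q.
2Q: tangent at (4, 12): λ = (3·4² + 11)/(2·12) ≡ 7/11. 11⁻¹ ≡ 6 (mod 13), so λ ≡ 7·6 ≡ 3.
  x = λ² - 4 - 4 = 9 - 8 ≡ 1; y = λ·(4 - 1) - 12 ≡ 10. → (1, 10)
3Q: (1, 10) + (4, 12). λ = (12 - 10)/(4 - 1) ≡ 2/3 mod 13. 3⁻¹ ≡ 9 (mod 13), so λ ≡ 5.
  x = λ² - 1 - 4 = 25 - 5 ≡ 7; y = λ·(1 - 7) - 10 ≡ 12. → (7, 12)

(7, 12)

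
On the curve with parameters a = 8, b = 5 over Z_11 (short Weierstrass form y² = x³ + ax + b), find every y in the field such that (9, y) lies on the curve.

5, 6

x³ + 8x + 5 = 806 ≡ 3 (mod 11).
Square roots of 3 mod 11: 5 and 6 (since 5² = 25 ≡ 3).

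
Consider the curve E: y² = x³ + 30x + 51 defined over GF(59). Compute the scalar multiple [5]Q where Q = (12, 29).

Repeated addition: build up to 5Q.
2Q: tangent at (12, 29): λ = (3·12² + 30)/(2·29) ≡ 49/58. 58⁻¹ ≡ 58 (mod 59) since 58·58 = 3364 ≡ 1, so λ ≡ 49·58 ≡ 10.
  x = λ² - 12 - 12 = 100 - 24 ≡ 17; y = λ·(12 - 17) - 29 ≡ 39. → (17, 39)
3Q: (17, 39) + (12, 29). λ = (29 - 39)/(12 - 17) ≡ 49/54 mod 59. 54⁻¹ ≡ 47 (mod 59) since 54·47 = 2538 ≡ 1, so λ ≡ 2.
  x = λ² - 17 - 12 = 4 - 29 ≡ 34; y = λ·(17 - 34) - 39 ≡ 45. → (34, 45)
4Q: (34, 45) + (12, 29). λ = (29 - 45)/(12 - 34) ≡ 43/37 mod 59. 37⁻¹ ≡ 8 (mod 59) since 37·8 = 296 ≡ 1, so λ ≡ 49.
  x = λ² - 34 - 12 = 2401 - 46 ≡ 54; y = λ·(34 - 54) - 45 ≡ 37. → (54, 37)
5Q: (54, 37) + (12, 29). λ = (29 - 37)/(12 - 54) ≡ 51/17 mod 59. 17⁻¹ ≡ 7 (mod 59), so λ ≡ 3.
  x = λ² - 54 - 12 = 9 - 66 ≡ 2; y = λ·(54 - 2) - 37 ≡ 1. → (2, 1)

(2, 1)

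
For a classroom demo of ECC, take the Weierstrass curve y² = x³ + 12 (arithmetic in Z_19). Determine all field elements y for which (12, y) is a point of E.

x³ + 0x + 12 = 1740 ≡ 11 (mod 19).
Square roots of 11 mod 19: 7 and 12 (since 7² = 49 ≡ 11).

7, 12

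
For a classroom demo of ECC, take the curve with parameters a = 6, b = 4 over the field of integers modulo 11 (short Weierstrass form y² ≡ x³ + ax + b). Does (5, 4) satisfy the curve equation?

y² = 4² ≡ 5; x³ + 6x + 4 = 159 ≡ 5 (mod 11). 5 = 5.

yes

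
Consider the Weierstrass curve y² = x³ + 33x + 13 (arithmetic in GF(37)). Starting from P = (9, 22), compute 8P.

Double-and-add on 8 = (1000)₂. Start with P = (9, 22) for the leading 1-bit.
double: tangent at (9, 22): λ = (3·9² + 33)/(2·22) ≡ 17/7. 7⁻¹ ≡ 16 (mod 37), so λ ≡ 17·16 ≡ 13.
  x = λ² - 9 - 9 = 169 - 18 ≡ 3; y = λ·(9 - 3) - 22 ≡ 19. → (3, 19)
double: tangent at (3, 19): λ = (3·3² + 33)/(2·19) ≡ 23/1. 1⁻¹ ≡ 1 (mod 37), so λ ≡ 23·1 ≡ 23.
  x = λ² - 3 - 3 = 529 - 6 ≡ 5; y = λ·(3 - 5) - 19 ≡ 9. → (5, 9)
double: tangent at (5, 9): λ = (3·5² + 33)/(2·9) ≡ 34/18. 18⁻¹ ≡ 35 (mod 37) since 18·35 = 630 ≡ 1, so λ ≡ 34·35 ≡ 6.
  x = λ² - 5 - 5 = 36 - 10 ≡ 26; y = λ·(5 - 26) - 9 ≡ 13. → (26, 13)

(26, 13)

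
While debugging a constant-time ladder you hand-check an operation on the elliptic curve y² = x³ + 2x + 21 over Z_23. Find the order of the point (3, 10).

2P: tangent at (3, 10): λ = (3·3² + 2)/(2·10) ≡ 6/20. 20⁻¹ ≡ 15 (mod 23), so λ ≡ 6·15 ≡ 21.
  x = λ² - 3 - 3 = 441 - 6 ≡ 21; y = λ·(3 - 21) - 10 ≡ 3. → (21, 3)
3P: (21, 3) + (3, 10). λ = (10 - 3)/(3 - 21) ≡ 7/5 mod 23. 5⁻¹ ≡ 14 (mod 23), so λ ≡ 6.
  x = λ² - 21 - 3 = 36 - 24 ≡ 12; y = λ·(21 - 12) - 3 ≡ 5. → (12, 5)
4P: (12, 5) + (3, 10). λ = (10 - 5)/(3 - 12) ≡ 5/14 mod 23. 14⁻¹ ≡ 5 (mod 23), so λ ≡ 2.
  x = λ² - 12 - 3 = 4 - 15 ≡ 12; y = λ·(12 - 12) - 5 ≡ 18. → (12, 18)
5P: (12, 18) + (3, 10). λ = (10 - 18)/(3 - 12) ≡ 15/14 mod 23. 14⁻¹ ≡ 5 (mod 23), so λ ≡ 6.
  x = λ² - 12 - 3 = 36 - 15 ≡ 21; y = λ·(12 - 21) - 18 ≡ 20. → (21, 20)
6P: (21, 20) + (3, 10). λ = (10 - 20)/(3 - 21) ≡ 13/5 mod 23. 5⁻¹ ≡ 14 (mod 23), so λ ≡ 21.
  x = λ² - 21 - 3 = 441 - 24 ≡ 3; y = λ·(21 - 3) - 20 ≡ 13. → (3, 13)
7P: (3, 13) + (3, 10): same x and y₁ ≡ -y₂, so the sum is O.
7P = O, so the order is 7.

7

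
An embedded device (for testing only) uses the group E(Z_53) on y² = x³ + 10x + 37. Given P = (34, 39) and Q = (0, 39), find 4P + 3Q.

(27, 3)

First 4P:
Repeated addition: build up to 4P.
2P: tangent at (34, 39): λ = (3·34² + 10)/(2·39) ≡ 33/25. 25⁻¹ ≡ 17 (mod 53) since 25·17 = 425 ≡ 1, so λ ≡ 33·17 ≡ 31.
  x = λ² - 34 - 34 = 961 - 68 ≡ 45; y = λ·(34 - 45) - 39 ≡ 44. → (45, 44)
3P: (45, 44) + (34, 39). λ = (39 - 44)/(34 - 45) ≡ 48/42 mod 53. 42⁻¹ ≡ 24 (mod 53), so λ ≡ 39.
  x = λ² - 45 - 34 = 1521 - 79 ≡ 11; y = λ·(45 - 11) - 44 ≡ 10. → (11, 10)
4P: (11, 10) + (34, 39). λ = (39 - 10)/(34 - 11) ≡ 29/23 mod 53. 23⁻¹ ≡ 30 (mod 53), so λ ≡ 22.
  x = λ² - 11 - 34 = 484 - 45 ≡ 15; y = λ·(11 - 15) - 10 ≡ 8. → (15, 8)
4P = (15, 8).
Next 3Q:
Repeated addition: build up to 3Q.
2Q: tangent at (0, 39): λ = (3·0² + 10)/(2·39) ≡ 10/25. 25⁻¹ ≡ 17 (mod 53), so λ ≡ 10·17 ≡ 11.
  x = λ² - 0 - 0 = 121 - 0 ≡ 15; y = λ·(0 - 15) - 39 ≡ 8. → (15, 8)
3Q: (15, 8) + (0, 39). λ = (39 - 8)/(0 - 15) ≡ 31/38 mod 53. 38⁻¹ ≡ 7 (mod 53) since 38·7 = 266 ≡ 1, so λ ≡ 5.
  x = λ² - 15 - 0 = 25 - 15 ≡ 10; y = λ·(15 - 10) - 8 ≡ 17. → (10, 17)
3Q = (10, 17).
Finally 4P + 3Q:
(15, 8) + (10, 17). λ = (17 - 8)/(10 - 15) ≡ 9/48 mod 53. 48⁻¹ ≡ 21 (mod 53), so λ ≡ 30.
  x = λ² - 15 - 10 = 900 - 25 ≡ 27; y = λ·(15 - 27) - 8 ≡ 3. → (27, 3)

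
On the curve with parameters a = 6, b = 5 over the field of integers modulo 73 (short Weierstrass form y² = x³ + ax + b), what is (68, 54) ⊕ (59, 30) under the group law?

(68, 54) + (59, 30). λ = (30 - 54)/(59 - 68) ≡ 49/64 mod 73. 64⁻¹ ≡ 8 (mod 73), so λ ≡ 27.
  x = λ² - 68 - 59 = 729 - 127 ≡ 18; y = λ·(68 - 18) - 54 ≡ 55. → (18, 55)

(18, 55)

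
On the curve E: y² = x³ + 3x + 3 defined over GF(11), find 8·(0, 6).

Write P = (0, 6).
Repeated addition: build up to 8P.
2P: tangent at (0, 6): λ = (3·0² + 3)/(2·6) ≡ 3/1. 1⁻¹ ≡ 1 (mod 11) since 1·1 = 1 ≡ 1, so λ ≡ 3·1 ≡ 3.
  x = λ² - 0 - 0 = 9 - 0 ≡ 9; y = λ·(0 - 9) - 6 ≡ 0. → (9, 0)
3P: (9, 0) + (0, 6). λ = (6 - 0)/(0 - 9) ≡ 6/2 mod 11. 2⁻¹ ≡ 6 (mod 11), so λ ≡ 3.
  x = λ² - 9 - 0 = 9 - 9 ≡ 0; y = λ·(9 - 0) - 0 ≡ 5. → (0, 5)
4P: (0, 5) + (0, 6): same x and y₁ ≡ -y₂, so the sum is ∞.
5P: ∞ + (0, 6) = (0, 6) (identity).
6P: tangent at (0, 6): λ = (3·0² + 3)/(2·6) ≡ 3/1. 1⁻¹ ≡ 1 (mod 11) since 1·1 = 1 ≡ 1, so λ ≡ 3·1 ≡ 3.
  x = λ² - 0 - 0 = 9 - 0 ≡ 9; y = λ·(0 - 9) - 6 ≡ 0. → (9, 0)
7P: (9, 0) + (0, 6). λ = (6 - 0)/(0 - 9) ≡ 6/2 mod 11. 2⁻¹ ≡ 6 (mod 11), so λ ≡ 3.
  x = λ² - 9 - 0 = 9 - 9 ≡ 0; y = λ·(9 - 0) - 0 ≡ 5. → (0, 5)
8P: (0, 5) + (0, 6): same x and y₁ ≡ -y₂, so the sum is ∞.

O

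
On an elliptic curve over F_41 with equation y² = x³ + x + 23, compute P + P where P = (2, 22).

(33, 35)

tangent at (2, 22): λ = (3·2² + 1)/(2·22) ≡ 13/3. 3⁻¹ ≡ 14 (mod 41), so λ ≡ 13·14 ≡ 18.
  x = λ² - 2 - 2 = 324 - 4 ≡ 33; y = λ·(2 - 33) - 22 ≡ 35. → (33, 35)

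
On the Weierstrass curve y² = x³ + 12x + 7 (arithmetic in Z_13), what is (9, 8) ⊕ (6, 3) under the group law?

(8, 11)

(9, 8) + (6, 3). λ = (3 - 8)/(6 - 9) ≡ 8/10 mod 13. 10⁻¹ ≡ 4 (mod 13), so λ ≡ 6.
  x = λ² - 9 - 6 = 36 - 15 ≡ 8; y = λ·(9 - 8) - 8 ≡ 11. → (8, 11)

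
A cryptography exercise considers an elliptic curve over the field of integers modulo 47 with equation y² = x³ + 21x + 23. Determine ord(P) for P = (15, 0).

2P: (15, 0) + (15, 0): same x and y₁ ≡ -y₂, so the sum is O.
2P = O, so the order is 2.

2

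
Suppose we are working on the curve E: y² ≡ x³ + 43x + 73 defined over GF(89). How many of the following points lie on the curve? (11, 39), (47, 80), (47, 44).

(11, 39): 39² ≡ 8, rhs ≡ 8 → on.
(47, 80): 80² ≡ 81, rhs ≡ 7 → off.
(47, 44): 44² ≡ 67, rhs ≡ 7 → off.

1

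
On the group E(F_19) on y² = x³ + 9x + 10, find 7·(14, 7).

Write G = (14, 7).
Repeated addition: build up to 7G.
2G: tangent at (14, 7): λ = (3·14² + 9)/(2·7) ≡ 8/14. 14⁻¹ ≡ 15 (mod 19), so λ ≡ 8·15 ≡ 6.
  x = λ² - 14 - 14 = 36 - 28 ≡ 8; y = λ·(14 - 8) - 7 ≡ 10. → (8, 10)
3G: (8, 10) + (14, 7). λ = (7 - 10)/(14 - 8) ≡ 16/6 mod 19. 6⁻¹ ≡ 16 (mod 19) since 6·16 = 96 ≡ 1, so λ ≡ 9.
  x = λ² - 8 - 14 = 81 - 22 ≡ 2; y = λ·(8 - 2) - 10 ≡ 6. → (2, 6)
4G: (2, 6) + (14, 7). λ = (7 - 6)/(14 - 2) ≡ 1/12 mod 19. 12⁻¹ ≡ 8 (mod 19) since 12·8 = 96 ≡ 1, so λ ≡ 8.
  x = λ² - 2 - 14 = 64 - 16 ≡ 10; y = λ·(2 - 10) - 6 ≡ 6. → (10, 6)
5G: (10, 6) + (14, 7). λ = (7 - 6)/(14 - 10) ≡ 1/4 mod 19. 4⁻¹ ≡ 5 (mod 19), so λ ≡ 5.
  x = λ² - 10 - 14 = 25 - 24 ≡ 1; y = λ·(10 - 1) - 6 ≡ 1. → (1, 1)
6G: (1, 1) + (14, 7). λ = (7 - 1)/(14 - 1) ≡ 6/13 mod 19. 13⁻¹ ≡ 3 (mod 19) since 13·3 = 39 ≡ 1, so λ ≡ 18.
  x = λ² - 1 - 14 = 324 - 15 ≡ 5; y = λ·(1 - 5) - 1 ≡ 3. → (5, 3)
7G: (5, 3) + (14, 7). λ = (7 - 3)/(14 - 5) ≡ 4/9 mod 19. 9⁻¹ ≡ 17 (mod 19) since 9·17 = 153 ≡ 1, so λ ≡ 11.
  x = λ² - 5 - 14 = 121 - 19 ≡ 7; y = λ·(5 - 7) - 3 ≡ 13. → (7, 13)

(7, 13)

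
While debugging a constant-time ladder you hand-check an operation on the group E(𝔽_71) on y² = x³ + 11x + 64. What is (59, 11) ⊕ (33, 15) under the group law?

(37, 2)

(59, 11) + (33, 15). λ = (15 - 11)/(33 - 59) ≡ 4/45 mod 71. 45⁻¹ ≡ 30 (mod 71) since 45·30 = 1350 ≡ 1, so λ ≡ 49.
  x = λ² - 59 - 33 = 2401 - 92 ≡ 37; y = λ·(59 - 37) - 11 ≡ 2. → (37, 2)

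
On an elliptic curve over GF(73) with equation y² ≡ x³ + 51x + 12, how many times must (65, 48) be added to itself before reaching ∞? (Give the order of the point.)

2P: tangent at (65, 48): λ = (3·65² + 51)/(2·48) ≡ 24/23. 23⁻¹ ≡ 54 (mod 73) since 23·54 = 1242 ≡ 1, so λ ≡ 24·54 ≡ 55.
  x = λ² - 65 - 65 = 3025 - 130 ≡ 48; y = λ·(65 - 48) - 48 ≡ 11. → (48, 11)
3P: (48, 11) + (65, 48). λ = (48 - 11)/(65 - 48) ≡ 37/17 mod 73. 17⁻¹ ≡ 43 (mod 73) since 17·43 = 731 ≡ 1, so λ ≡ 58.
  x = λ² - 48 - 65 = 3364 - 113 ≡ 39; y = λ·(48 - 39) - 11 ≡ 0. → (39, 0)
4P: (39, 0) + (65, 48). λ = (48 - 0)/(65 - 39) ≡ 48/26 mod 73. 26⁻¹ ≡ 59 (mod 73) since 26·59 = 1534 ≡ 1, so λ ≡ 58.
  x = λ² - 39 - 65 = 3364 - 104 ≡ 48; y = λ·(39 - 48) - 0 ≡ 62. → (48, 62)
5P: (48, 62) + (65, 48). λ = (48 - 62)/(65 - 48) ≡ 59/17 mod 73. 17⁻¹ ≡ 43 (mod 73) since 17·43 = 731 ≡ 1, so λ ≡ 55.
  x = λ² - 48 - 65 = 3025 - 113 ≡ 65; y = λ·(48 - 65) - 62 ≡ 25. → (65, 25)
6P: (65, 25) + (65, 48): same x and y₁ ≡ -y₂, so the sum is ∞.
6P = ∞, so the order is 6.

6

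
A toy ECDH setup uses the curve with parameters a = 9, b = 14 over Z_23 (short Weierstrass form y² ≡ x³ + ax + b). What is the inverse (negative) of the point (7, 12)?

(7, 11)

-(7, 12) = (7, -12 mod 23) = (7, 11).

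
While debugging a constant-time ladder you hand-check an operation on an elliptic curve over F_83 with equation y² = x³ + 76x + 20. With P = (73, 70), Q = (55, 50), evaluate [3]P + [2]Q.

(52, 49)

First 3P:
Repeated addition: build up to 3P.
2P: tangent at (73, 70): λ = (3·73² + 76)/(2·70) ≡ 44/57. 57⁻¹ ≡ 67 (mod 83) since 57·67 = 3819 ≡ 1, so λ ≡ 44·67 ≡ 43.
  x = λ² - 73 - 73 = 1849 - 146 ≡ 43; y = λ·(73 - 43) - 70 ≡ 58. → (43, 58)
3P: (43, 58) + (73, 70). λ = (70 - 58)/(73 - 43) ≡ 12/30 mod 83. 30⁻¹ ≡ 36 (mod 83), so λ ≡ 17.
  x = λ² - 43 - 73 = 289 - 116 ≡ 7; y = λ·(43 - 7) - 58 ≡ 56. → (7, 56)
3P = (7, 56).
Next 2Q:
Repeated addition: build up to 2Q.
2Q: tangent at (55, 50): λ = (3·55² + 76)/(2·50) ≡ 21/17. 17⁻¹ ≡ 44 (mod 83) since 17·44 = 748 ≡ 1, so λ ≡ 21·44 ≡ 11.
  x = λ² - 55 - 55 = 121 - 110 ≡ 11; y = λ·(55 - 11) - 50 ≡ 19. → (11, 19)
2Q = (11, 19).
Finally 3P + 2Q:
(7, 56) + (11, 19). λ = (19 - 56)/(11 - 7) ≡ 46/4 mod 83. 4⁻¹ ≡ 21 (mod 83) since 4·21 = 84 ≡ 1, so λ ≡ 53.
  x = λ² - 7 - 11 = 2809 - 18 ≡ 52; y = λ·(7 - 52) - 56 ≡ 49. → (52, 49)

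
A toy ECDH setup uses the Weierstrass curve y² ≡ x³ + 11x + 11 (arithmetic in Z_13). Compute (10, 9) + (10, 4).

O

The two points share x = 10 and their y-coordinates satisfy 9 + 4 ≡ 0 (mod 13), so they are inverses. Their sum is 𝒪.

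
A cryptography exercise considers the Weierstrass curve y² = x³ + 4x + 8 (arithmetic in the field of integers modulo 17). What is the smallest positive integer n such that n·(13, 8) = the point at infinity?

2P: tangent at (13, 8): λ = (3·13² + 4)/(2·8) ≡ 1/16. 16⁻¹ ≡ 16 (mod 17) since 16·16 = 256 ≡ 1, so λ ≡ 1·16 ≡ 16.
  x = λ² - 13 - 13 = 256 - 26 ≡ 9; y = λ·(13 - 9) - 8 ≡ 5. → (9, 5)
3P: (9, 5) + (13, 8). λ = (8 - 5)/(13 - 9) ≡ 3/4 mod 17. 4⁻¹ ≡ 13 (mod 17), so λ ≡ 5.
  x = λ² - 9 - 13 = 25 - 22 ≡ 3; y = λ·(9 - 3) - 5 ≡ 8. → (3, 8)
4P: (3, 8) + (13, 8). λ = (8 - 8)/(13 - 3) ≡ 0/10 mod 17. 10⁻¹ ≡ 12 (mod 17) since 10·12 = 120 ≡ 1, so λ ≡ 0.
  x = λ² - 3 - 13 = 0 - 16 ≡ 1; y = λ·(3 - 1) - 8 ≡ 9. → (1, 9)
5P: (1, 9) + (13, 8). λ = (8 - 9)/(13 - 1) ≡ 16/12 mod 17. 12⁻¹ ≡ 10 (mod 17), so λ ≡ 7.
  x = λ² - 1 - 13 = 49 - 14 ≡ 1; y = λ·(1 - 1) - 9 ≡ 8. → (1, 8)
6P: (1, 8) + (13, 8). λ = (8 - 8)/(13 - 1) ≡ 0/12 mod 17. 12⁻¹ ≡ 10 (mod 17) since 12·10 = 120 ≡ 1, so λ ≡ 0.
  x = λ² - 1 - 13 = 0 - 14 ≡ 3; y = λ·(1 - 3) - 8 ≡ 9. → (3, 9)
7P: (3, 9) + (13, 8). λ = (8 - 9)/(13 - 3) ≡ 16/10 mod 17. 10⁻¹ ≡ 12 (mod 17), so λ ≡ 5.
  x = λ² - 3 - 13 = 25 - 16 ≡ 9; y = λ·(3 - 9) - 9 ≡ 12. → (9, 12)
8P: (9, 12) + (13, 8). λ = (8 - 12)/(13 - 9) ≡ 13/4 mod 17. 4⁻¹ ≡ 13 (mod 17) since 4·13 = 52 ≡ 1, so λ ≡ 16.
  x = λ² - 9 - 13 = 256 - 22 ≡ 13; y = λ·(9 - 13) - 12 ≡ 9. → (13, 9)
9P: (13, 9) + (13, 8): same x and y₁ ≡ -y₂, so the sum is the point at infinity.
9P = the point at infinity, so the order is 9.

9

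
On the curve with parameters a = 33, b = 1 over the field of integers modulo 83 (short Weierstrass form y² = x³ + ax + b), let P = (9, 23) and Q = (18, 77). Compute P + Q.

(9, 60)

(9, 23) + (18, 77). λ = (77 - 23)/(18 - 9) ≡ 54/9 mod 83. 9⁻¹ ≡ 37 (mod 83), so λ ≡ 6.
  x = λ² - 9 - 18 = 36 - 27 ≡ 9; y = λ·(9 - 9) - 23 ≡ 60. → (9, 60)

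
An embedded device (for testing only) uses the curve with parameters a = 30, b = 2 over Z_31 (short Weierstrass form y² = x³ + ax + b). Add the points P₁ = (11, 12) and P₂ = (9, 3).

(8, 17)

(11, 12) + (9, 3). λ = (3 - 12)/(9 - 11) ≡ 22/29 mod 31. 29⁻¹ ≡ 15 (mod 31) since 29·15 = 435 ≡ 1, so λ ≡ 20.
  x = λ² - 11 - 9 = 400 - 20 ≡ 8; y = λ·(11 - 8) - 12 ≡ 17. → (8, 17)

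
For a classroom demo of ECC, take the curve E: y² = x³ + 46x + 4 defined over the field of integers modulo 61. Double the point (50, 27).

tangent at (50, 27): λ = (3·50² + 46)/(2·27) ≡ 43/54. 54⁻¹ ≡ 26 (mod 61), so λ ≡ 43·26 ≡ 20.
  x = λ² - 50 - 50 = 400 - 100 ≡ 56; y = λ·(50 - 56) - 27 ≡ 36. → (56, 36)

(56, 36)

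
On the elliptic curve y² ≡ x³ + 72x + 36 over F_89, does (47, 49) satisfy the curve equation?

y² = 49² ≡ 87; x³ + 72x + 36 = 107243 ≡ 87 (mod 89). 87 = 87.

yes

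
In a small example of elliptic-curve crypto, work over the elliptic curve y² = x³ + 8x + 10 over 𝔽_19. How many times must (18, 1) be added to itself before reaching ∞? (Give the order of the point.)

3

2P: tangent at (18, 1): λ = (3·18² + 8)/(2·1) ≡ 11/2. 2⁻¹ ≡ 10 (mod 19), so λ ≡ 11·10 ≡ 15.
  x = λ² - 18 - 18 = 225 - 36 ≡ 18; y = λ·(18 - 18) - 1 ≡ 18. → (18, 18)
3P: (18, 18) + (18, 1): same x and y₁ ≡ -y₂, so the sum is ∞.
3P = ∞, so the order is 3.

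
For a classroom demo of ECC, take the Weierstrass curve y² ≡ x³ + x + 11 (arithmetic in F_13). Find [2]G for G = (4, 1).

tangent at (4, 1): λ = (3·4² + 1)/(2·1) ≡ 10/2. 2⁻¹ ≡ 7 (mod 13), so λ ≡ 10·7 ≡ 5.
  x = λ² - 4 - 4 = 25 - 8 ≡ 4; y = λ·(4 - 4) - 1 ≡ 12. → (4, 12)

(4, 12)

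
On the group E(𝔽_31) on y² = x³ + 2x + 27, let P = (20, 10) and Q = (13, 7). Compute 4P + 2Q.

(26, 4)

First 4P:
Repeated addition: build up to 4P.
2P: tangent at (20, 10): λ = (3·20² + 2)/(2·10) ≡ 24/20. 20⁻¹ ≡ 14 (mod 31), so λ ≡ 24·14 ≡ 26.
  x = λ² - 20 - 20 = 676 - 40 ≡ 16; y = λ·(20 - 16) - 10 ≡ 1. → (16, 1)
3P: (16, 1) + (20, 10). λ = (10 - 1)/(20 - 16) ≡ 9/4 mod 31. 4⁻¹ ≡ 8 (mod 31), so λ ≡ 10.
  x = λ² - 16 - 20 = 100 - 36 ≡ 2; y = λ·(16 - 2) - 1 ≡ 15. → (2, 15)
4P: (2, 15) + (20, 10). λ = (10 - 15)/(20 - 2) ≡ 26/18 mod 31. 18⁻¹ ≡ 19 (mod 31), so λ ≡ 29.
  x = λ² - 2 - 20 = 841 - 22 ≡ 13; y = λ·(2 - 13) - 15 ≡ 7. → (13, 7)
4P = (13, 7).
Next 2Q:
Repeated addition: build up to 2Q.
2Q: tangent at (13, 7): λ = (3·13² + 2)/(2·7) ≡ 13/14. 14⁻¹ ≡ 20 (mod 31), so λ ≡ 13·20 ≡ 12.
  x = λ² - 13 - 13 = 144 - 26 ≡ 25; y = λ·(13 - 25) - 7 ≡ 4. → (25, 4)
2Q = (25, 4).
Finally 4P + 2Q:
(13, 7) + (25, 4). λ = (4 - 7)/(25 - 13) ≡ 28/12 mod 31. 12⁻¹ ≡ 13 (mod 31), so λ ≡ 23.
  x = λ² - 13 - 25 = 529 - 38 ≡ 26; y = λ·(13 - 26) - 7 ≡ 4. → (26, 4)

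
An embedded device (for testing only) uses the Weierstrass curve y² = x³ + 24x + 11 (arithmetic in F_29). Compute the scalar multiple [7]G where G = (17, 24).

Double-and-add on 7 = (111)₂. Start with G = (17, 24) for the leading 1-bit.
double: tangent at (17, 24): λ = (3·17² + 24)/(2·24) ≡ 21/19. 19⁻¹ ≡ 26 (mod 29) since 19·26 = 494 ≡ 1, so λ ≡ 21·26 ≡ 24.
  x = λ² - 17 - 17 = 576 - 34 ≡ 20; y = λ·(17 - 20) - 24 ≡ 20. → (20, 20)
add G: (20, 20) + (17, 24). λ = (24 - 20)/(17 - 20) ≡ 4/26 mod 29. 26⁻¹ ≡ 19 (mod 29), so λ ≡ 18.
  x = λ² - 20 - 17 = 324 - 37 ≡ 26; y = λ·(20 - 26) - 20 ≡ 17. → (26, 17)
double: tangent at (26, 17): λ = (3·26² + 24)/(2·17) ≡ 22/5. 5⁻¹ ≡ 6 (mod 29) since 5·6 = 30 ≡ 1, so λ ≡ 22·6 ≡ 16.
  x = λ² - 26 - 26 = 256 - 52 ≡ 1; y = λ·(26 - 1) - 17 ≡ 6. → (1, 6)
add G: (1, 6) + (17, 24). λ = (24 - 6)/(17 - 1) ≡ 18/16 mod 29. 16⁻¹ ≡ 20 (mod 29), so λ ≡ 12.
  x = λ² - 1 - 17 = 144 - 18 ≡ 10; y = λ·(1 - 10) - 6 ≡ 2. → (10, 2)

(10, 2)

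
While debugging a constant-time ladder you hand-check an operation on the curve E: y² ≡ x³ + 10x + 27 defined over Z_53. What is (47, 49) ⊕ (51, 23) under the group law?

(37, 45)

(47, 49) + (51, 23). λ = (23 - 49)/(51 - 47) ≡ 27/4 mod 53. 4⁻¹ ≡ 40 (mod 53), so λ ≡ 20.
  x = λ² - 47 - 51 = 400 - 98 ≡ 37; y = λ·(47 - 37) - 49 ≡ 45. → (37, 45)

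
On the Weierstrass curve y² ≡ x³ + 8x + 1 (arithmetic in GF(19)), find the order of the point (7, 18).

11

2P: tangent at (7, 18): λ = (3·7² + 8)/(2·18) ≡ 3/17. 17⁻¹ ≡ 9 (mod 19), so λ ≡ 3·9 ≡ 8.
  x = λ² - 7 - 7 = 64 - 14 ≡ 12; y = λ·(7 - 12) - 18 ≡ 18. → (12, 18)
3P: (12, 18) + (7, 18). λ = (18 - 18)/(7 - 12) ≡ 0/14 mod 19. 14⁻¹ ≡ 15 (mod 19), so λ ≡ 0.
  x = λ² - 12 - 7 = 0 - 19 ≡ 0; y = λ·(12 - 0) - 18 ≡ 1. → (0, 1)
4P: (0, 1) + (7, 18). λ = (18 - 1)/(7 - 0) ≡ 17/7 mod 19. 7⁻¹ ≡ 11 (mod 19), so λ ≡ 16.
  x = λ² - 0 - 7 = 256 - 7 ≡ 2; y = λ·(0 - 2) - 1 ≡ 5. → (2, 5)
5P: (2, 5) + (7, 18). λ = (18 - 5)/(7 - 2) ≡ 13/5 mod 19. 5⁻¹ ≡ 4 (mod 19), so λ ≡ 14.
  x = λ² - 2 - 7 = 196 - 9 ≡ 16; y = λ·(2 - 16) - 5 ≡ 8. → (16, 8)
6P: (16, 8) + (7, 18). λ = (18 - 8)/(7 - 16) ≡ 10/10 mod 19. 10⁻¹ ≡ 2 (mod 19) since 10·2 = 20 ≡ 1, so λ ≡ 1.
  x = λ² - 16 - 7 = 1 - 23 ≡ 16; y = λ·(16 - 16) - 8 ≡ 11. → (16, 11)
7P: (16, 11) + (7, 18). λ = (18 - 11)/(7 - 16) ≡ 7/10 mod 19. 10⁻¹ ≡ 2 (mod 19), so λ ≡ 14.
  x = λ² - 16 - 7 = 196 - 23 ≡ 2; y = λ·(16 - 2) - 11 ≡ 14. → (2, 14)
8P: (2, 14) + (7, 18). λ = (18 - 14)/(7 - 2) ≡ 4/5 mod 19. 5⁻¹ ≡ 4 (mod 19) since 5·4 = 20 ≡ 1, so λ ≡ 16.
  x = λ² - 2 - 7 = 256 - 9 ≡ 0; y = λ·(2 - 0) - 14 ≡ 18. → (0, 18)
9P: (0, 18) + (7, 18). λ = (18 - 18)/(7 - 0) ≡ 0/7 mod 19. 7⁻¹ ≡ 11 (mod 19), so λ ≡ 0.
  x = λ² - 0 - 7 = 0 - 7 ≡ 12; y = λ·(0 - 12) - 18 ≡ 1. → (12, 1)
10P: (12, 1) + (7, 18). λ = (18 - 1)/(7 - 12) ≡ 17/14 mod 19. 14⁻¹ ≡ 15 (mod 19), so λ ≡ 8.
  x = λ² - 12 - 7 = 64 - 19 ≡ 7; y = λ·(12 - 7) - 1 ≡ 1. → (7, 1)
11P: (7, 1) + (7, 18): same x and y₁ ≡ -y₂, so the sum is 𝒪.
11P = 𝒪, so the order is 11.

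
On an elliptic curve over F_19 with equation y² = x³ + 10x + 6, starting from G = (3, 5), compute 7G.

Repeated addition: build up to 7G.
2G: tangent at (3, 5): λ = (3·3² + 10)/(2·5) ≡ 18/10. 10⁻¹ ≡ 2 (mod 19) since 10·2 = 20 ≡ 1, so λ ≡ 18·2 ≡ 17.
  x = λ² - 3 - 3 = 289 - 6 ≡ 17; y = λ·(3 - 17) - 5 ≡ 4. → (17, 4)
3G: (17, 4) + (3, 5). λ = (5 - 4)/(3 - 17) ≡ 1/5 mod 19. 5⁻¹ ≡ 4 (mod 19), so λ ≡ 4.
  x = λ² - 17 - 3 = 16 - 20 ≡ 15; y = λ·(17 - 15) - 4 ≡ 4. → (15, 4)
4G: (15, 4) + (3, 5). λ = (5 - 4)/(3 - 15) ≡ 1/7 mod 19. 7⁻¹ ≡ 11 (mod 19) since 7·11 = 77 ≡ 1, so λ ≡ 11.
  x = λ² - 15 - 3 = 121 - 18 ≡ 8; y = λ·(15 - 8) - 4 ≡ 16. → (8, 16)
5G: (8, 16) + (3, 5). λ = (5 - 16)/(3 - 8) ≡ 8/14 mod 19. 14⁻¹ ≡ 15 (mod 19) since 14·15 = 210 ≡ 1, so λ ≡ 6.
  x = λ² - 8 - 3 = 36 - 11 ≡ 6; y = λ·(8 - 6) - 16 ≡ 15. → (6, 15)
6G: (6, 15) + (3, 5). λ = (5 - 15)/(3 - 6) ≡ 9/16 mod 19. 16⁻¹ ≡ 6 (mod 19), so λ ≡ 16.
  x = λ² - 6 - 3 = 256 - 9 ≡ 0; y = λ·(6 - 0) - 15 ≡ 5. → (0, 5)
7G: (0, 5) + (3, 5). λ = (5 - 5)/(3 - 0) ≡ 0/3 mod 19. 3⁻¹ ≡ 13 (mod 19), so λ ≡ 0.
  x = λ² - 0 - 3 = 0 - 3 ≡ 16; y = λ·(0 - 16) - 5 ≡ 14. → (16, 14)

(16, 14)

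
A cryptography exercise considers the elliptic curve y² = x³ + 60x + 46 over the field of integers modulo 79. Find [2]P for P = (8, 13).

(34, 51)

tangent at (8, 13): λ = (3·8² + 60)/(2·13) ≡ 15/26. 26⁻¹ ≡ 76 (mod 79), so λ ≡ 15·76 ≡ 34.
  x = λ² - 8 - 8 = 1156 - 16 ≡ 34; y = λ·(8 - 34) - 13 ≡ 51. → (34, 51)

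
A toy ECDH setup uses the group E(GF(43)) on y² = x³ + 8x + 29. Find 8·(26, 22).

Write P = (26, 22).
Double-and-add on 8 = (1000)₂. Start with P = (26, 22) for the leading 1-bit.
double: tangent at (26, 22): λ = (3·26² + 8)/(2·22) ≡ 15/1. 1⁻¹ ≡ 1 (mod 43), so λ ≡ 15·1 ≡ 15.
  x = λ² - 26 - 26 = 225 - 52 ≡ 1; y = λ·(26 - 1) - 22 ≡ 9. → (1, 9)
double: tangent at (1, 9): λ = (3·1² + 8)/(2·9) ≡ 11/18. 18⁻¹ ≡ 12 (mod 43), so λ ≡ 11·12 ≡ 3.
  x = λ² - 1 - 1 = 9 - 2 ≡ 7; y = λ·(1 - 7) - 9 ≡ 16. → (7, 16)
double: tangent at (7, 16): λ = (3·7² + 8)/(2·16) ≡ 26/32. 32⁻¹ ≡ 39 (mod 43) since 32·39 = 1248 ≡ 1, so λ ≡ 26·39 ≡ 25.
  x = λ² - 7 - 7 = 625 - 14 ≡ 9; y = λ·(7 - 9) - 16 ≡ 20. → (9, 20)

(9, 20)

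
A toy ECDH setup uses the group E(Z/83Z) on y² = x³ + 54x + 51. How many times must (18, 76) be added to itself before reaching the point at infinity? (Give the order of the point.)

2P: tangent at (18, 76): λ = (3·18² + 54)/(2·76) ≡ 30/69. 69⁻¹ ≡ 77 (mod 83) since 69·77 = 5313 ≡ 1, so λ ≡ 30·77 ≡ 69.
  x = λ² - 18 - 18 = 4761 - 36 ≡ 77; y = λ·(18 - 77) - 76 ≡ 3. → (77, 3)
3P: (77, 3) + (18, 76). λ = (76 - 3)/(18 - 77) ≡ 73/24 mod 83. 24⁻¹ ≡ 45 (mod 83) since 24·45 = 1080 ≡ 1, so λ ≡ 48.
  x = λ² - 77 - 18 = 2304 - 95 ≡ 51; y = λ·(77 - 51) - 3 ≡ 0. → (51, 0)
4P: (51, 0) + (18, 76). λ = (76 - 0)/(18 - 51) ≡ 76/50 mod 83. 50⁻¹ ≡ 5 (mod 83) since 50·5 = 250 ≡ 1, so λ ≡ 48.
  x = λ² - 51 - 18 = 2304 - 69 ≡ 77; y = λ·(51 - 77) - 0 ≡ 80. → (77, 80)
5P: (77, 80) + (18, 76). λ = (76 - 80)/(18 - 77) ≡ 79/24 mod 83. 24⁻¹ ≡ 45 (mod 83), so λ ≡ 69.
  x = λ² - 77 - 18 = 4761 - 95 ≡ 18; y = λ·(77 - 18) - 80 ≡ 7. → (18, 7)
6P: (18, 7) + (18, 76): same x and y₁ ≡ -y₂, so the sum is the point at infinity.
6P = the point at infinity, so the order is 6.

6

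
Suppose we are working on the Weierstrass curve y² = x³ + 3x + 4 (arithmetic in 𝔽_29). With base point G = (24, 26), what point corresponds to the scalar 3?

Repeated addition: build up to 3G.
2G: tangent at (24, 26): λ = (3·24² + 3)/(2·26) ≡ 20/23. 23⁻¹ ≡ 24 (mod 29), so λ ≡ 20·24 ≡ 16.
  x = λ² - 24 - 24 = 256 - 48 ≡ 5; y = λ·(24 - 5) - 26 ≡ 17. → (5, 17)
3G: (5, 17) + (24, 26). λ = (26 - 17)/(24 - 5) ≡ 9/19 mod 29. 19⁻¹ ≡ 26 (mod 29), so λ ≡ 2.
  x = λ² - 5 - 24 = 4 - 29 ≡ 4; y = λ·(5 - 4) - 17 ≡ 14. → (4, 14)

(4, 14)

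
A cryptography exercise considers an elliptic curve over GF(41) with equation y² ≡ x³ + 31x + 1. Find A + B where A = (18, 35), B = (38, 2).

(18, 35) + (38, 2). λ = (2 - 35)/(38 - 18) ≡ 8/20 mod 41. 20⁻¹ ≡ 39 (mod 41) since 20·39 = 780 ≡ 1, so λ ≡ 25.
  x = λ² - 18 - 38 = 625 - 56 ≡ 36; y = λ·(18 - 36) - 35 ≡ 7. → (36, 7)

(36, 7)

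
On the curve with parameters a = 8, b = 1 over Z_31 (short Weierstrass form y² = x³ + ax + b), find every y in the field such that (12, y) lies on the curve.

x³ + 8x + 1 = 1825 ≡ 27 (mod 31).
27 is a non-residue mod 31; no y exists.

none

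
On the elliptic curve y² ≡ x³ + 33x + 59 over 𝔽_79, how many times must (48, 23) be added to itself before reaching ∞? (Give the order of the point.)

2P: tangent at (48, 23): λ = (3·48² + 33)/(2·23) ≡ 72/46. 46⁻¹ ≡ 67 (mod 79), so λ ≡ 72·67 ≡ 5.
  x = λ² - 48 - 48 = 25 - 96 ≡ 8; y = λ·(48 - 8) - 23 ≡ 19. → (8, 19)
3P: (8, 19) + (48, 23). λ = (23 - 19)/(48 - 8) ≡ 4/40 mod 79. 40⁻¹ ≡ 2 (mod 79) since 40·2 = 80 ≡ 1, so λ ≡ 8.
  x = λ² - 8 - 48 = 64 - 56 ≡ 8; y = λ·(8 - 8) - 19 ≡ 60. → (8, 60)
4P: (8, 60) + (48, 23). λ = (23 - 60)/(48 - 8) ≡ 42/40 mod 79. 40⁻¹ ≡ 2 (mod 79), so λ ≡ 5.
  x = λ² - 8 - 48 = 25 - 56 ≡ 48; y = λ·(8 - 48) - 60 ≡ 56. → (48, 56)
5P: (48, 56) + (48, 23): same x and y₁ ≡ -y₂, so the sum is ∞.
5P = ∞, so the order is 5.

5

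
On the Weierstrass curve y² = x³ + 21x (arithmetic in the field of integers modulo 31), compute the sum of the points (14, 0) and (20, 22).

(7, 5)

(14, 0) + (20, 22). λ = (22 - 0)/(20 - 14) ≡ 22/6 mod 31. 6⁻¹ ≡ 26 (mod 31), so λ ≡ 14.
  x = λ² - 14 - 20 = 196 - 34 ≡ 7; y = λ·(14 - 7) - 0 ≡ 5. → (7, 5)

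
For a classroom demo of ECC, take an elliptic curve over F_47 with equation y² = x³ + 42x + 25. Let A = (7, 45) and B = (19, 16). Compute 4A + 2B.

First 4A:
Repeated addition: build up to 4A.
2A: tangent at (7, 45): λ = (3·7² + 42)/(2·45) ≡ 1/43. 43⁻¹ ≡ 35 (mod 47), so λ ≡ 1·35 ≡ 35.
  x = λ² - 7 - 7 = 1225 - 14 ≡ 36; y = λ·(7 - 36) - 45 ≡ 21. → (36, 21)
3A: (36, 21) + (7, 45). λ = (45 - 21)/(7 - 36) ≡ 24/18 mod 47. 18⁻¹ ≡ 34 (mod 47) since 18·34 = 612 ≡ 1, so λ ≡ 17.
  x = λ² - 36 - 7 = 289 - 43 ≡ 11; y = λ·(36 - 11) - 21 ≡ 28. → (11, 28)
4A: (11, 28) + (7, 45). λ = (45 - 28)/(7 - 11) ≡ 17/43 mod 47. 43⁻¹ ≡ 35 (mod 47), so λ ≡ 31.
  x = λ² - 11 - 7 = 961 - 18 ≡ 3; y = λ·(11 - 3) - 28 ≡ 32. → (3, 32)
4A = (3, 32).
Next 2B:
Repeated addition: build up to 2B.
2B: tangent at (19, 16): λ = (3·19² + 42)/(2·16) ≡ 44/32. 32⁻¹ ≡ 25 (mod 47), so λ ≡ 44·25 ≡ 19.
  x = λ² - 19 - 19 = 361 - 38 ≡ 41; y = λ·(19 - 41) - 16 ≡ 36. → (41, 36)
2B = (41, 36).
Finally 4A + 2B:
(3, 32) + (41, 36). λ = (36 - 32)/(41 - 3) ≡ 4/38 mod 47. 38⁻¹ ≡ 26 (mod 47), so λ ≡ 10.
  x = λ² - 3 - 41 = 100 - 44 ≡ 9; y = λ·(3 - 9) - 32 ≡ 2. → (9, 2)

(9, 2)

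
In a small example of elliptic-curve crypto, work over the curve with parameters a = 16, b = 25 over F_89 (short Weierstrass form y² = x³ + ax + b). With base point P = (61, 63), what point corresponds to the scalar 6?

Double-and-add on 6 = (110)₂. Start with P = (61, 63) for the leading 1-bit.
double: tangent at (61, 63): λ = (3·61² + 16)/(2·63) ≡ 54/37. 37⁻¹ ≡ 77 (mod 89) since 37·77 = 2849 ≡ 1, so λ ≡ 54·77 ≡ 64.
  x = λ² - 61 - 61 = 4096 - 122 ≡ 58; y = λ·(61 - 58) - 63 ≡ 40. → (58, 40)
add P: (58, 40) + (61, 63). λ = (63 - 40)/(61 - 58) ≡ 23/3 mod 89. 3⁻¹ ≡ 30 (mod 89), so λ ≡ 67.
  x = λ² - 58 - 61 = 4489 - 119 ≡ 9; y = λ·(58 - 9) - 40 ≡ 39. → (9, 39)
double: tangent at (9, 39): λ = (3·9² + 16)/(2·39) ≡ 81/78. 78⁻¹ ≡ 8 (mod 89) since 78·8 = 624 ≡ 1, so λ ≡ 81·8 ≡ 25.
  x = λ² - 9 - 9 = 625 - 18 ≡ 73; y = λ·(9 - 73) - 39 ≡ 52. → (73, 52)

(73, 52)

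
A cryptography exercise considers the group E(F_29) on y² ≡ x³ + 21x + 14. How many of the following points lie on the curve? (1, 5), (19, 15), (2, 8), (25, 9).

2

(1, 5): 5² ≡ 25, rhs ≡ 7 → off.
(19, 15): 15² ≡ 22, rhs ≡ 22 → on.
(2, 8): 8² ≡ 6, rhs ≡ 6 → on.
(25, 9): 9² ≡ 23, rhs ≡ 11 → off.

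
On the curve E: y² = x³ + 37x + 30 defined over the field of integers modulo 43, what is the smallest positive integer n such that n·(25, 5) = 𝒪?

2P: tangent at (25, 5): λ = (3·25² + 37)/(2·5) ≡ 20/10. 10⁻¹ ≡ 13 (mod 43) since 10·13 = 130 ≡ 1, so λ ≡ 20·13 ≡ 2.
  x = λ² - 25 - 25 = 4 - 50 ≡ 40; y = λ·(25 - 40) - 5 ≡ 8. → (40, 8)
3P: (40, 8) + (25, 5). λ = (5 - 8)/(25 - 40) ≡ 40/28 mod 43. 28⁻¹ ≡ 20 (mod 43), so λ ≡ 26.
  x = λ² - 40 - 25 = 676 - 65 ≡ 9; y = λ·(40 - 9) - 8 ≡ 24. → (9, 24)
4P: (9, 24) + (25, 5). λ = (5 - 24)/(25 - 9) ≡ 24/16 mod 43. 16⁻¹ ≡ 35 (mod 43) since 16·35 = 560 ≡ 1, so λ ≡ 23.
  x = λ² - 9 - 25 = 529 - 34 ≡ 22; y = λ·(9 - 22) - 24 ≡ 21. → (22, 21)
5P: (22, 21) + (25, 5). λ = (5 - 21)/(25 - 22) ≡ 27/3 mod 43. 3⁻¹ ≡ 29 (mod 43) since 3·29 = 87 ≡ 1, so λ ≡ 9.
  x = λ² - 22 - 25 = 81 - 47 ≡ 34; y = λ·(22 - 34) - 21 ≡ 0. → (34, 0)
6P: (34, 0) + (25, 5). λ = (5 - 0)/(25 - 34) ≡ 5/34 mod 43. 34⁻¹ ≡ 19 (mod 43), so λ ≡ 9.
  x = λ² - 34 - 25 = 81 - 59 ≡ 22; y = λ·(34 - 22) - 0 ≡ 22. → (22, 22)
7P: (22, 22) + (25, 5). λ = (5 - 22)/(25 - 22) ≡ 26/3 mod 43. 3⁻¹ ≡ 29 (mod 43) since 3·29 = 87 ≡ 1, so λ ≡ 23.
  x = λ² - 22 - 25 = 529 - 47 ≡ 9; y = λ·(22 - 9) - 22 ≡ 19. → (9, 19)
8P: (9, 19) + (25, 5). λ = (5 - 19)/(25 - 9) ≡ 29/16 mod 43. 16⁻¹ ≡ 35 (mod 43), so λ ≡ 26.
  x = λ² - 9 - 25 = 676 - 34 ≡ 40; y = λ·(9 - 40) - 19 ≡ 35. → (40, 35)
9P: (40, 35) + (25, 5). λ = (5 - 35)/(25 - 40) ≡ 13/28 mod 43. 28⁻¹ ≡ 20 (mod 43) since 28·20 = 560 ≡ 1, so λ ≡ 2.
  x = λ² - 40 - 25 = 4 - 65 ≡ 25; y = λ·(40 - 25) - 35 ≡ 38. → (25, 38)
10P: (25, 38) + (25, 5): same x and y₁ ≡ -y₂, so the sum is 𝒪.
10P = 𝒪, so the order is 10.

10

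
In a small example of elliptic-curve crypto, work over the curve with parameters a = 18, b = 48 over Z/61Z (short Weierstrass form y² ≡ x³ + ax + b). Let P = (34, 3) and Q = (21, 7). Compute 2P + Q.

(45, 42)

First 2P:
Repeated addition: build up to 2P.
2P: tangent at (34, 3): λ = (3·34² + 18)/(2·3) ≡ 9/6. 6⁻¹ ≡ 51 (mod 61) since 6·51 = 306 ≡ 1, so λ ≡ 9·51 ≡ 32.
  x = λ² - 34 - 34 = 1024 - 68 ≡ 41; y = λ·(34 - 41) - 3 ≡ 17. → (41, 17)
2P = (41, 17).
Finally 2P + Q:
(41, 17) + (21, 7). λ = (7 - 17)/(21 - 41) ≡ 51/41 mod 61. 41⁻¹ ≡ 3 (mod 61), so λ ≡ 31.
  x = λ² - 41 - 21 = 961 - 62 ≡ 45; y = λ·(41 - 45) - 17 ≡ 42. → (45, 42)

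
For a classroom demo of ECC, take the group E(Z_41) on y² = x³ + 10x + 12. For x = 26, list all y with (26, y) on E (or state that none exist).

x³ + 10x + 12 = 17848 ≡ 13 (mod 41).
13 is a non-residue mod 41; no y exists.

none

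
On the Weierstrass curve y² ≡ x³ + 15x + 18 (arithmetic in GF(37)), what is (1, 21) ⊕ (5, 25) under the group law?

(1, 21) + (5, 25). λ = (25 - 21)/(5 - 1) ≡ 4/4 mod 37. 4⁻¹ ≡ 28 (mod 37) since 4·28 = 112 ≡ 1, so λ ≡ 1.
  x = λ² - 1 - 5 = 1 - 6 ≡ 32; y = λ·(1 - 32) - 21 ≡ 22. → (32, 22)

(32, 22)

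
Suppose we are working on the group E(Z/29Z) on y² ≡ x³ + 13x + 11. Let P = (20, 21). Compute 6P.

Double-and-add on 6 = (110)₂. Start with P = (20, 21) for the leading 1-bit.
double: tangent at (20, 21): λ = (3·20² + 13)/(2·21) ≡ 24/13. 13⁻¹ ≡ 9 (mod 29) since 13·9 = 117 ≡ 1, so λ ≡ 24·9 ≡ 13.
  x = λ² - 20 - 20 = 169 - 40 ≡ 13; y = λ·(20 - 13) - 21 ≡ 12. → (13, 12)
add P: (13, 12) + (20, 21). λ = (21 - 12)/(20 - 13) ≡ 9/7 mod 29. 7⁻¹ ≡ 25 (mod 29), so λ ≡ 22.
  x = λ² - 13 - 20 = 484 - 33 ≡ 16; y = λ·(13 - 16) - 12 ≡ 9. → (16, 9)
double: tangent at (16, 9): λ = (3·16² + 13)/(2·9) ≡ 27/18. 18⁻¹ ≡ 21 (mod 29) since 18·21 = 378 ≡ 1, so λ ≡ 27·21 ≡ 16.
  x = λ² - 16 - 16 = 256 - 32 ≡ 21; y = λ·(16 - 21) - 9 ≡ 27. → (21, 27)

(21, 27)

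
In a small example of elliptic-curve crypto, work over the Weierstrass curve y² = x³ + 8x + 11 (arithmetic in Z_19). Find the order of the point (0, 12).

9

2P: tangent at (0, 12): λ = (3·0² + 8)/(2·12) ≡ 8/5. 5⁻¹ ≡ 4 (mod 19), so λ ≡ 8·4 ≡ 13.
  x = λ² - 0 - 0 = 169 - 0 ≡ 17; y = λ·(0 - 17) - 12 ≡ 14. → (17, 14)
3P: (17, 14) + (0, 12). λ = (12 - 14)/(0 - 17) ≡ 17/2 mod 19. 2⁻¹ ≡ 10 (mod 19), so λ ≡ 18.
  x = λ² - 17 - 0 = 324 - 17 ≡ 3; y = λ·(17 - 3) - 14 ≡ 10. → (3, 10)
4P: (3, 10) + (0, 12). λ = (12 - 10)/(0 - 3) ≡ 2/16 mod 19. 16⁻¹ ≡ 6 (mod 19) since 16·6 = 96 ≡ 1, so λ ≡ 12.
  x = λ² - 3 - 0 = 144 - 3 ≡ 8; y = λ·(3 - 8) - 10 ≡ 6. → (8, 6)
5P: (8, 6) + (0, 12). λ = (12 - 6)/(0 - 8) ≡ 6/11 mod 19. 11⁻¹ ≡ 7 (mod 19), so λ ≡ 4.
  x = λ² - 8 - 0 = 16 - 8 ≡ 8; y = λ·(8 - 8) - 6 ≡ 13. → (8, 13)
6P: (8, 13) + (0, 12). λ = (12 - 13)/(0 - 8) ≡ 18/11 mod 19. 11⁻¹ ≡ 7 (mod 19), so λ ≡ 12.
  x = λ² - 8 - 0 = 144 - 8 ≡ 3; y = λ·(8 - 3) - 13 ≡ 9. → (3, 9)
7P: (3, 9) + (0, 12). λ = (12 - 9)/(0 - 3) ≡ 3/16 mod 19. 16⁻¹ ≡ 6 (mod 19), so λ ≡ 18.
  x = λ² - 3 - 0 = 324 - 3 ≡ 17; y = λ·(3 - 17) - 9 ≡ 5. → (17, 5)
8P: (17, 5) + (0, 12). λ = (12 - 5)/(0 - 17) ≡ 7/2 mod 19. 2⁻¹ ≡ 10 (mod 19) since 2·10 = 20 ≡ 1, so λ ≡ 13.
  x = λ² - 17 - 0 = 169 - 17 ≡ 0; y = λ·(17 - 0) - 5 ≡ 7. → (0, 7)
9P: (0, 7) + (0, 12): same x and y₁ ≡ -y₂, so the sum is O.
9P = O, so the order is 9.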